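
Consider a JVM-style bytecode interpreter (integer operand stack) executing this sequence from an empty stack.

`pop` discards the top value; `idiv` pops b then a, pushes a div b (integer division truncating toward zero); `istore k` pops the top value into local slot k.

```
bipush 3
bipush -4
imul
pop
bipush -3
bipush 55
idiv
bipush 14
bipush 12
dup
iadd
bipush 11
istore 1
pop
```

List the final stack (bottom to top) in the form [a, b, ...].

bipush 3  → 3
bipush -4 → 3 -4
imul      → -12
pop       → (empty)
bipush -3 → -3
bipush 55 → -3 55
idiv      → 0
bipush 14 → 0 14
bipush 12 → 0 14 12
dup       → 0 14 12 12
iadd      → 0 14 24
bipush 11 → 0 14 24 11
istore 1  → 0 14 24
pop       → 0 14

[0, 14]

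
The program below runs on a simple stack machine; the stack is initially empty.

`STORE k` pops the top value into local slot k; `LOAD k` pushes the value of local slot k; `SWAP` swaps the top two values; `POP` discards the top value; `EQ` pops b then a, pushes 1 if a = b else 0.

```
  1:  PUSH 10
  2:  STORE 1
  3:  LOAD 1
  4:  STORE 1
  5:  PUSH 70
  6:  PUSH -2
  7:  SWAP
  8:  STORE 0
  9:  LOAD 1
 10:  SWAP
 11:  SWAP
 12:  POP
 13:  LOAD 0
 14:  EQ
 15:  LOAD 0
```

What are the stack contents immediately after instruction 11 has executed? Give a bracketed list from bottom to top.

[-2, 10]

PUSH 10  10
STORE 1  (empty)
LOAD 1   10
STORE 1  (empty)
PUSH 70  70
PUSH -2  70 -2
SWAP     -2 70
STORE 0  -2
LOAD 1   -2 10
SWAP     10 -2
SWAP     -2 10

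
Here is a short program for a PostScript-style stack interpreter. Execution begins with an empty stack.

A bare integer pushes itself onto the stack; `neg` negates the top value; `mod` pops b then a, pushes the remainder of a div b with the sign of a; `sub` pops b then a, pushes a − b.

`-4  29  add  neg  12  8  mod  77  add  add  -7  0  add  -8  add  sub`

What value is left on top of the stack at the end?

71

-4   [-4]
29   [-4, 29]
add  [25]
neg  [-25]
12   [-25, 12]
8    [-25, 12, 8]
mod  [-25, 4]
77   [-25, 4, 77]
add  [-25, 81]
add  [56]
-7   [56, -7]
0    [56, -7, 0]
add  [56, -7]
-8   [56, -7, -8]
add  [56, -15]
sub  [71]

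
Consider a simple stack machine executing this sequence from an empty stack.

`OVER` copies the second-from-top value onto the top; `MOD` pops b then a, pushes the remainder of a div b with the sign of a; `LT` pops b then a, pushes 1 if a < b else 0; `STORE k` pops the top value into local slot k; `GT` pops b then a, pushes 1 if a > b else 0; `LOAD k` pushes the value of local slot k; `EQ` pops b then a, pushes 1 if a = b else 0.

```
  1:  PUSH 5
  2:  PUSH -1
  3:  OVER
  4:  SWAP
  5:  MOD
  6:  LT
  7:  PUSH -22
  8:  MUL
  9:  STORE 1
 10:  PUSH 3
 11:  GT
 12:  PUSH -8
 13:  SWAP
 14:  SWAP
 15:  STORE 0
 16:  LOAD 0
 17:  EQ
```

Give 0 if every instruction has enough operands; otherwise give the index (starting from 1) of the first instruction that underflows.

PUSH 5   : [5]
PUSH -1  : [5, -1]
OVER     : [5, -1, 5]
SWAP     : [5, 5, -1]
MOD      : [5, 0]
LT       : [0]
PUSH -22 : [0, -22]
MUL      : [0]
STORE 1  : []
PUSH 3   : [3]
GT  — needs 2 operands, stack has 1 → underflow

11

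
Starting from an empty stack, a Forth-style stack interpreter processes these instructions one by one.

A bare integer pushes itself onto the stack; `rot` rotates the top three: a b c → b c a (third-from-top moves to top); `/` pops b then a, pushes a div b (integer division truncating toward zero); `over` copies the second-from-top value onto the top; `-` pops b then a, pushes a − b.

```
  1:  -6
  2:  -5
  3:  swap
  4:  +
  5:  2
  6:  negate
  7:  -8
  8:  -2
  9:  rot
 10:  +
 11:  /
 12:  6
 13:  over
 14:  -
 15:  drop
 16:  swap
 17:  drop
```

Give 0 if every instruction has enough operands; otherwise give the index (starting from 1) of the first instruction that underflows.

0

-6     → -6
-5     → -6 -5
swap   → -5 -6
+      → -11
2      → -11 2
negate → -11 -2
-8     → -11 -2 -8
-2     → -11 -2 -8 -2
rot    → -11 -8 -2 -2
+      → -11 -8 -4
/      → -11 2
6      → -11 2 6
over   → -11 2 6 2
-      → -11 2 4
drop   → -11 2
swap   → 2 -11
drop   → 2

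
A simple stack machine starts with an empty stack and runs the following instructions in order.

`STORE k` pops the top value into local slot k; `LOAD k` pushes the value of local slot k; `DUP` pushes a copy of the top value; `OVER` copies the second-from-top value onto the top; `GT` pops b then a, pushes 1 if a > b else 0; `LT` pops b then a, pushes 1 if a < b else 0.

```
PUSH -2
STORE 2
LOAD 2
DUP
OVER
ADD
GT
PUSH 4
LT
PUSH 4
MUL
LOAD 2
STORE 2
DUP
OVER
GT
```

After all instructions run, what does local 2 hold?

PUSH -2  -2
STORE 2  (empty)
LOAD 2   -2
DUP      -2 -2
OVER     -2 -2 -2
ADD      -2 -4
GT       1
PUSH 4   1 4
LT       1
PUSH 4   1 4
MUL      4
LOAD 2   4 -2
STORE 2  4
DUP      4 4
OVER     4 4 4
GT       4 0

-2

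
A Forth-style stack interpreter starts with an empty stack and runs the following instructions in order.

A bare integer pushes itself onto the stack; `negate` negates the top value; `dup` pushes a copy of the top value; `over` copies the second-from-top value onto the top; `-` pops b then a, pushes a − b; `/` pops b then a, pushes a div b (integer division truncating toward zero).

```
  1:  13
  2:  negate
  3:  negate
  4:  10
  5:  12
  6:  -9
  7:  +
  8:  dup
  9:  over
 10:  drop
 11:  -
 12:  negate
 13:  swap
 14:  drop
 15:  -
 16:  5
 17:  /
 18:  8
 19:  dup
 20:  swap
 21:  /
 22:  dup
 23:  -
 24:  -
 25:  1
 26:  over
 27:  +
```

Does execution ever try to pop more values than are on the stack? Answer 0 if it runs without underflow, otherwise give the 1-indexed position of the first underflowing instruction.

0

13      13
negate  -13
negate  13
10      13 10
12      13 10 12
-9      13 10 12 -9
+       13 10 3
dup     13 10 3 3
over    13 10 3 3 3
drop    13 10 3 3
-       13 10 0
negate  13 10 0
swap    13 0 10
drop    13 0
-       13
5       13 5
/       2
8       2 8
dup     2 8 8
swap    2 8 8
/       2 1
dup     2 1 1
-       2 0
-       2
1       2 1
over    2 1 2
+       2 3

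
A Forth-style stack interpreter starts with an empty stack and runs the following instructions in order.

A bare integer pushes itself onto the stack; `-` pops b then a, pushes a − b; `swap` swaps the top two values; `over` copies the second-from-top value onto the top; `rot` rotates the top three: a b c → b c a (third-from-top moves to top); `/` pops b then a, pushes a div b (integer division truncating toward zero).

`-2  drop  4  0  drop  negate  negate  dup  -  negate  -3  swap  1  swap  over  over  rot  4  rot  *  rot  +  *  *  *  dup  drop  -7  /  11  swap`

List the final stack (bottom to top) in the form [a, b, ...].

[11, 0]

-2     : -2
drop   : (empty)
4      : 4
0      : 4 0
drop   : 4
negate : -4
negate : 4
dup    : 4 4
-      : 0
negate : 0
-3     : 0 -3
swap   : -3 0
1      : -3 0 1
swap   : -3 1 0
over   : -3 1 0 1
over   : -3 1 0 1 0
rot    : -3 1 1 0 0
4      : -3 1 1 0 0 4
rot    : -3 1 1 0 4 0
*      : -3 1 1 0 0
rot    : -3 1 0 0 1
+      : -3 1 0 1
*      : -3 1 0
*      : -3 0
*      : 0
dup    : 0 0
drop   : 0
-7     : 0 -7
/      : 0
11     : 0 11
swap   : 11 0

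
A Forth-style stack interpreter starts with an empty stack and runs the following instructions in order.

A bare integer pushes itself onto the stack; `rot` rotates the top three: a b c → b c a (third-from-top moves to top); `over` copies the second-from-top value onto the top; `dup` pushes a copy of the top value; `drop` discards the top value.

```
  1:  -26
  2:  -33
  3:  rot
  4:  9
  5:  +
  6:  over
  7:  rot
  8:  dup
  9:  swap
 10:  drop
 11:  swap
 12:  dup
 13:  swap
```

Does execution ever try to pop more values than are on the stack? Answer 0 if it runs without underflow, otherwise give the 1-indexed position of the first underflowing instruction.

-26 → -26
-33 → -26 -33
rot  — needs 3 operands, stack has 2 → underflow

3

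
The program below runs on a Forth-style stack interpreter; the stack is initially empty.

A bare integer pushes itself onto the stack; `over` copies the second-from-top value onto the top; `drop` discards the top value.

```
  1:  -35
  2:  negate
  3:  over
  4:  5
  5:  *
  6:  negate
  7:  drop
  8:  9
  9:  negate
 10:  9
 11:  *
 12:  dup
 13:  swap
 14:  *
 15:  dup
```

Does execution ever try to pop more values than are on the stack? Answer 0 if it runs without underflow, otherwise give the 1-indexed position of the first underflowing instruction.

3

-35    : [-35]
negate : [35]
over  — needs 2 operands, stack has 1 → underflow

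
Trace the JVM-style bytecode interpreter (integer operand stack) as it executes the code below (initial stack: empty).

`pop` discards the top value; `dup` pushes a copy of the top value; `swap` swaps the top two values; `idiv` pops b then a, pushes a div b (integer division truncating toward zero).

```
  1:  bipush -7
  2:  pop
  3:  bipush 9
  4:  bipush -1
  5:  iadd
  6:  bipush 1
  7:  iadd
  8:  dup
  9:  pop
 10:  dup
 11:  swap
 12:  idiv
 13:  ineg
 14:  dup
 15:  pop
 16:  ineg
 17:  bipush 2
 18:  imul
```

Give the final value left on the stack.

2

bipush -7 : -7
pop       : (empty)
bipush 9  : 9
bipush -1 : 9 -1
iadd      : 8
bipush 1  : 8 1
iadd      : 9
dup       : 9 9
pop       : 9
dup       : 9 9
swap      : 9 9
idiv      : 1
ineg      : -1
dup       : -1 -1
pop       : -1
ineg      : 1
bipush 2  : 1 2
imul      : 2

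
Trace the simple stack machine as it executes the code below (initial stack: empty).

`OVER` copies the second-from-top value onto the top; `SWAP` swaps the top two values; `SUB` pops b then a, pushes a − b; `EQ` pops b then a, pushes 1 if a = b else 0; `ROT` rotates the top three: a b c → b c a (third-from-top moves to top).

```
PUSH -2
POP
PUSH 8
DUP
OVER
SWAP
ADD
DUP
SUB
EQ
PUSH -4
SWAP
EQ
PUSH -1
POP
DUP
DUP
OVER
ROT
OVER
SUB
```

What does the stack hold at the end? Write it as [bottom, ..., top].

[0, 0, 0, 0]

PUSH -2 → -2
POP     → (empty)
PUSH 8  → 8
DUP     → 8 8
OVER    → 8 8 8
SWAP    → 8 8 8
ADD     → 8 16
DUP     → 8 16 16
SUB     → 8 0
EQ      → 0
PUSH -4 → 0 -4
SWAP    → -4 0
EQ      → 0
PUSH -1 → 0 -1
POP     → 0
DUP     → 0 0
DUP     → 0 0 0
OVER    → 0 0 0 0
ROT     → 0 0 0 0
OVER    → 0 0 0 0 0
SUB     → 0 0 0 0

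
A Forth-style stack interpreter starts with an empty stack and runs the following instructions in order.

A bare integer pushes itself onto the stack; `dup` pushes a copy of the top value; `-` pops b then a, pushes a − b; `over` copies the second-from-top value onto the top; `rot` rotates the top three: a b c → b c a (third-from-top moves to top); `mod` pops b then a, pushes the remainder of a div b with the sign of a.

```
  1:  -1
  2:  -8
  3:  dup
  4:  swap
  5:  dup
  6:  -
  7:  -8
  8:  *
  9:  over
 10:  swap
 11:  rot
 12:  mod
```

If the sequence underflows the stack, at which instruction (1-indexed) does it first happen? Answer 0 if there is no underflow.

-1   -> [-1]
-8   -> [-1, -8]
dup  -> [-1, -8, -8]
swap -> [-1, -8, -8]
dup  -> [-1, -8, -8, -8]
-    -> [-1, -8, 0]
-8   -> [-1, -8, 0, -8]
*    -> [-1, -8, 0]
over -> [-1, -8, 0, -8]
swap -> [-1, -8, -8, 0]
rot  -> [-1, -8, 0, -8]
mod  -> [-1, -8, 0]

0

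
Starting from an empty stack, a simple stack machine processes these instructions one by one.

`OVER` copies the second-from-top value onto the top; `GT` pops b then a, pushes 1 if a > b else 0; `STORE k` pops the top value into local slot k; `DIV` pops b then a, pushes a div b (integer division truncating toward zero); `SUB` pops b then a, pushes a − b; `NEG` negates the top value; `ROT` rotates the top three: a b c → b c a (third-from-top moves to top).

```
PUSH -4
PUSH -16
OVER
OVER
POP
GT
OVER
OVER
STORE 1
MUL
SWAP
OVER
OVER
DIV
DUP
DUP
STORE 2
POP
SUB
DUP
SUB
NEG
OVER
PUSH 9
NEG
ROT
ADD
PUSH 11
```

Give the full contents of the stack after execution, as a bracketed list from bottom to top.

PUSH -4  → [-4]
PUSH -16 → [-4, -16]
OVER     → [-4, -16, -4]
OVER     → [-4, -16, -4, -16]
POP      → [-4, -16, -4]
GT       → [-4, 0]
OVER     → [-4, 0, -4]
OVER     → [-4, 0, -4, 0]
STORE 1  → [-4, 0, -4]
MUL      → [-4, 0]
SWAP     → [0, -4]
OVER     → [0, -4, 0]
OVER     → [0, -4, 0, -4]
DIV      → [0, -4, 0]
DUP      → [0, -4, 0, 0]
DUP      → [0, -4, 0, 0, 0]
STORE 2  → [0, -4, 0, 0]
POP      → [0, -4, 0]
SUB      → [0, -4]
DUP      → [0, -4, -4]
SUB      → [0, 0]
NEG      → [0, 0]
OVER     → [0, 0, 0]
PUSH 9   → [0, 0, 0, 9]
NEG      → [0, 0, 0, -9]
ROT      → [0, 0, -9, 0]
ADD      → [0, 0, -9]
PUSH 11  → [0, 0, -9, 11]

[0, 0, -9, 11]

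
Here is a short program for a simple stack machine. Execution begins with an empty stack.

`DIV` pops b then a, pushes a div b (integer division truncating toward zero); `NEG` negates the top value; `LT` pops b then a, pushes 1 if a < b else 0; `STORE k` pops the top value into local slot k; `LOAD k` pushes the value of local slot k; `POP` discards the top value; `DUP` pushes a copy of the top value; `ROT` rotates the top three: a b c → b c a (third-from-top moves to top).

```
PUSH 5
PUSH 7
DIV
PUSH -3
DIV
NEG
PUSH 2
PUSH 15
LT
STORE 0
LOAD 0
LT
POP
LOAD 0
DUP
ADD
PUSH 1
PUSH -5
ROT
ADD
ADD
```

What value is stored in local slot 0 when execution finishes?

PUSH 5   5
PUSH 7   5 7
DIV      0
PUSH -3  0 -3
DIV      0
NEG      0
PUSH 2   0 2
PUSH 15  0 2 15
LT       0 1
STORE 0  0
LOAD 0   0 1
LT       1
POP      (empty)
LOAD 0   1
DUP      1 1
ADD      2
PUSH 1   2 1
PUSH -5  2 1 -5
ROT      1 -5 2
ADD      1 -3
ADD      -2

1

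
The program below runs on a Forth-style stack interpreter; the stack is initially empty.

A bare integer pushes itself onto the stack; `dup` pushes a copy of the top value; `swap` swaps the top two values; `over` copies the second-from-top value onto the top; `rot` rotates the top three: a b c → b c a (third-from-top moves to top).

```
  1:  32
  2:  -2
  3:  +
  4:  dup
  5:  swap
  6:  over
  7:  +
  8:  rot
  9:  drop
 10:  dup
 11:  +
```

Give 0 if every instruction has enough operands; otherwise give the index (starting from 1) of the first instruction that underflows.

32   → [32]
-2   → [32, -2]
+    → [30]
dup  → [30, 30]
swap → [30, 30]
over → [30, 30, 30]
+    → [30, 60]
rot  — needs 3 operands, stack has 2 → underflow

8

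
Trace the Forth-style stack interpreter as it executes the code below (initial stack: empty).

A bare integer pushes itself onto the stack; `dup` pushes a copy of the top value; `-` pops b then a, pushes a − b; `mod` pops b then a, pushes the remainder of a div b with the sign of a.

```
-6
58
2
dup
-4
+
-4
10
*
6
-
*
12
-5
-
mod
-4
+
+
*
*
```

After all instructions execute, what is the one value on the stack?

-1740

-6  : -6
58  : -6 58
2   : -6 58 2
dup : -6 58 2 2
-4  : -6 58 2 2 -4
+   : -6 58 2 -2
-4  : -6 58 2 -2 -4
10  : -6 58 2 -2 -4 10
*   : -6 58 2 -2 -40
6   : -6 58 2 -2 -40 6
-   : -6 58 2 -2 -46
*   : -6 58 2 92
12  : -6 58 2 92 12
-5  : -6 58 2 92 12 -5
-   : -6 58 2 92 17
mod : -6 58 2 7
-4  : -6 58 2 7 -4
+   : -6 58 2 3
+   : -6 58 5
*   : -6 290
*   : -1740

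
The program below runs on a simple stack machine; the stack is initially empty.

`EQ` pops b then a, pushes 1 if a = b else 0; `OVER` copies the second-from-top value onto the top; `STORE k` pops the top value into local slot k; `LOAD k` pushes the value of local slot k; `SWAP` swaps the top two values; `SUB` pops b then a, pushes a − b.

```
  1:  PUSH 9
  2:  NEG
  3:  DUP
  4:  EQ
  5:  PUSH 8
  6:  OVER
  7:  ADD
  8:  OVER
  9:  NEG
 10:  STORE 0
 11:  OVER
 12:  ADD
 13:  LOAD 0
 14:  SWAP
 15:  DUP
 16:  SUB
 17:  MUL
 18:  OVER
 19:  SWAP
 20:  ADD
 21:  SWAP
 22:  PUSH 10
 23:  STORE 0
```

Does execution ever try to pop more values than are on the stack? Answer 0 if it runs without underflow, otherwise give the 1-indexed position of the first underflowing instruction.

PUSH 9  → [9]
NEG     → [-9]
DUP     → [-9, -9]
EQ      → [1]
PUSH 8  → [1, 8]
OVER    → [1, 8, 1]
ADD     → [1, 9]
OVER    → [1, 9, 1]
NEG     → [1, 9, -1]
STORE 0 → [1, 9]
OVER    → [1, 9, 1]
ADD     → [1, 10]
LOAD 0  → [1, 10, -1]
SWAP    → [1, -1, 10]
DUP     → [1, -1, 10, 10]
SUB     → [1, -1, 0]
MUL     → [1, 0]
OVER    → [1, 0, 1]
SWAP    → [1, 1, 0]
ADD     → [1, 1]
SWAP    → [1, 1]
PUSH 10 → [1, 1, 10]
STORE 0 → [1, 1]

0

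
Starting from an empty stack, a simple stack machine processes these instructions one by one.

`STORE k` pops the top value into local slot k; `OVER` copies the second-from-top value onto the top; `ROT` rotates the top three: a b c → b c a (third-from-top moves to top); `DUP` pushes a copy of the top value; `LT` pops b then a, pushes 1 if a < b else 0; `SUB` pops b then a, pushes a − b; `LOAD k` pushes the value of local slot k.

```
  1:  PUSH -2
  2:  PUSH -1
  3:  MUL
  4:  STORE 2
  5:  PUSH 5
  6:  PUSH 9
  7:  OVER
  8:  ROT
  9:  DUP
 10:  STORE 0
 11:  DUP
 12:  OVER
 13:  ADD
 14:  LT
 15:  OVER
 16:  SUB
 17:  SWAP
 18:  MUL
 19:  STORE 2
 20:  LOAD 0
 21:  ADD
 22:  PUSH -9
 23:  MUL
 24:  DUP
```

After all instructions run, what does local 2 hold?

PUSH -2 -> -2
PUSH -1 -> -2 -1
MUL     -> 2
STORE 2 -> (empty)
PUSH 5  -> 5
PUSH 9  -> 5 9
OVER    -> 5 9 5
ROT     -> 9 5 5
DUP     -> 9 5 5 5
STORE 0 -> 9 5 5
DUP     -> 9 5 5 5
OVER    -> 9 5 5 5 5
ADD     -> 9 5 5 10
LT      -> 9 5 1
OVER    -> 9 5 1 5
SUB     -> 9 5 -4
SWAP    -> 9 -4 5
MUL     -> 9 -20
STORE 2 -> 9
LOAD 0  -> 9 5
ADD     -> 14
PUSH -9 -> 14 -9
MUL     -> -126
DUP     -> -126 -126

-20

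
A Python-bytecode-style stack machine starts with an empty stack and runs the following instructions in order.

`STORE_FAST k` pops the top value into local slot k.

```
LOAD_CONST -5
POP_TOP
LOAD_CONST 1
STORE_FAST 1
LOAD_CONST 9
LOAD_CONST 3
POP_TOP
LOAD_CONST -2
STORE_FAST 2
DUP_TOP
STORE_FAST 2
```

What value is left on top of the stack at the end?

LOAD_CONST -5 → -5
POP_TOP       → (empty)
LOAD_CONST 1  → 1
STORE_FAST 1  → (empty)
LOAD_CONST 9  → 9
LOAD_CONST 3  → 9 3
POP_TOP       → 9
LOAD_CONST -2 → 9 -2
STORE_FAST 2  → 9
DUP_TOP       → 9 9
STORE_FAST 2  → 9

9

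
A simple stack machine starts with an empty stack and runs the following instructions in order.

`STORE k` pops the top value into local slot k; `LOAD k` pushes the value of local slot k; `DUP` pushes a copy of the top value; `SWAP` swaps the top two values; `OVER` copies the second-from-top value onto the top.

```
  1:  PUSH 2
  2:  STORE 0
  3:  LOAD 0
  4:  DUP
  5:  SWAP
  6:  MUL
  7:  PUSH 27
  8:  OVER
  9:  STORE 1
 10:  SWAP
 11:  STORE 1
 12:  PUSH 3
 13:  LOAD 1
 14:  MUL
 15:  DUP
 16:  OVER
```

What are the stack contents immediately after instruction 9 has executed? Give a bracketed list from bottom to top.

PUSH 2  → 2
STORE 0 → (empty)
LOAD 0  → 2
DUP     → 2 2
SWAP    → 2 2
MUL     → 4
PUSH 27 → 4 27
OVER    → 4 27 4
STORE 1 → 4 27

[4, 27]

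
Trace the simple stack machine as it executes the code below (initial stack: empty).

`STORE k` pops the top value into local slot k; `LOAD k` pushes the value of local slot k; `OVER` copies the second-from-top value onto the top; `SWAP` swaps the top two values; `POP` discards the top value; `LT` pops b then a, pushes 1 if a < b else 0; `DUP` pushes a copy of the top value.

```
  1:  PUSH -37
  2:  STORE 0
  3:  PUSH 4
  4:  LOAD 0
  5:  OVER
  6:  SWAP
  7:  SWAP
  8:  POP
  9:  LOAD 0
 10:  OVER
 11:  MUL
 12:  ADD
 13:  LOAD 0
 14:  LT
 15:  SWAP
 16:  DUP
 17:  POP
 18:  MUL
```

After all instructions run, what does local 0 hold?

-37

PUSH -37 → [-37]
STORE 0  → []
PUSH 4   → [4]
LOAD 0   → [4, -37]
OVER     → [4, -37, 4]
SWAP     → [4, 4, -37]
SWAP     → [4, -37, 4]
POP      → [4, -37]
LOAD 0   → [4, -37, -37]
OVER     → [4, -37, -37, -37]
MUL      → [4, -37, 1369]
ADD      → [4, 1332]
LOAD 0   → [4, 1332, -37]
LT       → [4, 0]
SWAP     → [0, 4]
DUP      → [0, 4, 4]
POP      → [0, 4]
MUL      → [0]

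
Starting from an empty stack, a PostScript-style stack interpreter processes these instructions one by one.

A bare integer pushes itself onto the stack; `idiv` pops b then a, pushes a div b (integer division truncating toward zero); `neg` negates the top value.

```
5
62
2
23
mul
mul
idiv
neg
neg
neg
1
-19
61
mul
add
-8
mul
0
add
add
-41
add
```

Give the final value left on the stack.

9223

5    : 5
62   : 5 62
2    : 5 62 2
23   : 5 62 2 23
mul  : 5 62 46
mul  : 5 2852
idiv : 0
neg  : 0
neg  : 0
neg  : 0
1    : 0 1
-19  : 0 1 -19
61   : 0 1 -19 61
mul  : 0 1 -1159
add  : 0 -1158
-8   : 0 -1158 -8
mul  : 0 9264
0    : 0 9264 0
add  : 0 9264
add  : 9264
-41  : 9264 -41
add  : 9223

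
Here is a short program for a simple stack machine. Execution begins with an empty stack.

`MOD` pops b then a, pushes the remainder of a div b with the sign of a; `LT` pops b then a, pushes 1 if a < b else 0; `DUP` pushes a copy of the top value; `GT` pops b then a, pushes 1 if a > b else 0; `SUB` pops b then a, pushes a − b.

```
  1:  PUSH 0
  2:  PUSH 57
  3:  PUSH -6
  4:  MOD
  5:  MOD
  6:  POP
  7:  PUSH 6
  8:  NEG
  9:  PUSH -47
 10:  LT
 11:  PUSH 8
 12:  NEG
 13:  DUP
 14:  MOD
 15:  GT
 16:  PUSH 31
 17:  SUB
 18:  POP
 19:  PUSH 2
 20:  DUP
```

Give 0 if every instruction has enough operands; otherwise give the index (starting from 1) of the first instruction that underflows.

0

PUSH 0   → [0]
PUSH 57  → [0, 57]
PUSH -6  → [0, 57, -6]
MOD      → [0, 3]
MOD      → [0]
POP      → []
PUSH 6   → [6]
NEG      → [-6]
PUSH -47 → [-6, -47]
LT       → [0]
PUSH 8   → [0, 8]
NEG      → [0, -8]
DUP      → [0, -8, -8]
MOD      → [0, 0]
GT       → [0]
PUSH 31  → [0, 31]
SUB      → [-31]
POP      → []
PUSH 2   → [2]
DUP      → [2, 2]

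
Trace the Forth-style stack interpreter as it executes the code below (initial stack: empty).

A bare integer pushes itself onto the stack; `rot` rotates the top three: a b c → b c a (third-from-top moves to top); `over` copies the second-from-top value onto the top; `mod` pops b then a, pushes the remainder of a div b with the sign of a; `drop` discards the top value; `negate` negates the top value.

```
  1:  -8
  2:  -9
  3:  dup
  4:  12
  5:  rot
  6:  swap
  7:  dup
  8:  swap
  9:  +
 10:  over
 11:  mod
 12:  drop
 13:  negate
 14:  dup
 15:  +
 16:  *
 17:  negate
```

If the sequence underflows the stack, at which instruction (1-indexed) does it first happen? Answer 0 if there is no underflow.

0

-8     -> -8
-9     -> -8 -9
dup    -> -8 -9 -9
12     -> -8 -9 -9 12
rot    -> -8 -9 12 -9
swap   -> -8 -9 -9 12
dup    -> -8 -9 -9 12 12
swap   -> -8 -9 -9 12 12
+      -> -8 -9 -9 24
over   -> -8 -9 -9 24 -9
mod    -> -8 -9 -9 6
drop   -> -8 -9 -9
negate -> -8 -9 9
dup    -> -8 -9 9 9
+      -> -8 -9 18
*      -> -8 -162
negate -> -8 162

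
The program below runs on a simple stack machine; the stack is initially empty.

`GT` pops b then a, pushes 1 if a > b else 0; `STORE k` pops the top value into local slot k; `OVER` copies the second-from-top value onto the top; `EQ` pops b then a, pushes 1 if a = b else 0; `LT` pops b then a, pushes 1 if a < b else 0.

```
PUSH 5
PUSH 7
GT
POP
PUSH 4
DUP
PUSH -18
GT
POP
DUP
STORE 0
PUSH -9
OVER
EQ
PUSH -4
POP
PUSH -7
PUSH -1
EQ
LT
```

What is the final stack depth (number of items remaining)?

PUSH 5    5
PUSH 7    5 7
GT        0
POP       (empty)
PUSH 4    4
DUP       4 4
PUSH -18  4 4 -18
GT        4 1
POP       4
DUP       4 4
STORE 0   4
PUSH -9   4 -9
OVER      4 -9 4
EQ        4 0
PUSH -4   4 0 -4
POP       4 0
PUSH -7   4 0 -7
PUSH -1   4 0 -7 -1
EQ        4 0 0
LT        4 0

2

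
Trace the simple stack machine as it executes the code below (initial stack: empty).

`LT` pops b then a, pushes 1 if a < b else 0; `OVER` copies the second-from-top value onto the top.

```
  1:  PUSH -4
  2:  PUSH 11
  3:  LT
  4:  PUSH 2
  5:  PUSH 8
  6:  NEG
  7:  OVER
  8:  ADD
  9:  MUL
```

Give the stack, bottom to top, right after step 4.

PUSH -4 → [-4]
PUSH 11 → [-4, 11]
LT      → [1]
PUSH 2  → [1, 2]

[1, 2]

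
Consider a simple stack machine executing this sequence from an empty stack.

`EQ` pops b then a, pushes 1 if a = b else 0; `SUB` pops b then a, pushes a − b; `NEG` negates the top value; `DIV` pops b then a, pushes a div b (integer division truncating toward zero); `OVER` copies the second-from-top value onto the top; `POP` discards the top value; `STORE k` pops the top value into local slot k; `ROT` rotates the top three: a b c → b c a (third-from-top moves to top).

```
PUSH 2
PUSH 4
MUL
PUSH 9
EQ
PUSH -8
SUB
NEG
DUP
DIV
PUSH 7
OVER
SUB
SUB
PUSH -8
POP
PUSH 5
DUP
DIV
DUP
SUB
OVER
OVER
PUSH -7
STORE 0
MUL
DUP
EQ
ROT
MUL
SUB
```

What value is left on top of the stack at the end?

5

PUSH 2  -> [2]
PUSH 4  -> [2, 4]
MUL     -> [8]
PUSH 9  -> [8, 9]
EQ      -> [0]
PUSH -8 -> [0, -8]
SUB     -> [8]
NEG     -> [-8]
DUP     -> [-8, -8]
DIV     -> [1]
PUSH 7  -> [1, 7]
OVER    -> [1, 7, 1]
SUB     -> [1, 6]
SUB     -> [-5]
PUSH -8 -> [-5, -8]
POP     -> [-5]
PUSH 5  -> [-5, 5]
DUP     -> [-5, 5, 5]
DIV     -> [-5, 1]
DUP     -> [-5, 1, 1]
SUB     -> [-5, 0]
OVER    -> [-5, 0, -5]
OVER    -> [-5, 0, -5, 0]
PUSH -7 -> [-5, 0, -5, 0, -7]
STORE 0 -> [-5, 0, -5, 0]
MUL     -> [-5, 0, 0]
DUP     -> [-5, 0, 0, 0]
EQ      -> [-5, 0, 1]
ROT     -> [0, 1, -5]
MUL     -> [0, -5]
SUB     -> [5]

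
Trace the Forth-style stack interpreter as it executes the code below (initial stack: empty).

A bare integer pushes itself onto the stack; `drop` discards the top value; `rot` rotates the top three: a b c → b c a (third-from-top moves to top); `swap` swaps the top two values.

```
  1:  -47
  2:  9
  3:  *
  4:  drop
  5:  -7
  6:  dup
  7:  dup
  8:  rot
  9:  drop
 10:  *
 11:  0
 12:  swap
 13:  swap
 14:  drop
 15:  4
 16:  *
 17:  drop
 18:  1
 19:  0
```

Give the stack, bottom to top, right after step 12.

-47   [-47]
9     [-47, 9]
*     [-423]
drop  []
-7    [-7]
dup   [-7, -7]
dup   [-7, -7, -7]
rot   [-7, -7, -7]
drop  [-7, -7]
*     [49]
0     [49, 0]
swap  [0, 49]

[0, 49]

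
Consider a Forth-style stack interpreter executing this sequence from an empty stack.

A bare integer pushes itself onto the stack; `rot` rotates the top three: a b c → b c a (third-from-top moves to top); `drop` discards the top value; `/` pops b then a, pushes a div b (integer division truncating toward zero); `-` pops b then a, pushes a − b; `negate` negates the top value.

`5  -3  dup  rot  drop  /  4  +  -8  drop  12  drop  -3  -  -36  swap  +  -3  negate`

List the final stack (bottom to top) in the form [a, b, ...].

5      : 5
-3     : 5 -3
dup    : 5 -3 -3
rot    : -3 -3 5
drop   : -3 -3
/      : 1
4      : 1 4
+      : 5
-8     : 5 -8
drop   : 5
12     : 5 12
drop   : 5
-3     : 5 -3
-      : 8
-36    : 8 -36
swap   : -36 8
+      : -28
-3     : -28 -3
negate : -28 3

[-28, 3]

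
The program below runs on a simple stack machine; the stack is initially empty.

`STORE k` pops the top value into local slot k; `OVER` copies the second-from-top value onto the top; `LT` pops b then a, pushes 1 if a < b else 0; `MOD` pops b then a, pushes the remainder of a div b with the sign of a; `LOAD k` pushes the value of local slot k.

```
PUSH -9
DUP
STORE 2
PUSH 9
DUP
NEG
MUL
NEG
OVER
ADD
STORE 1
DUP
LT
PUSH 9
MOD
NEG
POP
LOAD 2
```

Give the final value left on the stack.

PUSH -9  -9
DUP      -9 -9
STORE 2  -9
PUSH 9   -9 9
DUP      -9 9 9
NEG      -9 9 -9
MUL      -9 -81
NEG      -9 81
OVER     -9 81 -9
ADD      -9 72
STORE 1  -9
DUP      -9 -9
LT       0
PUSH 9   0 9
MOD      0
NEG      0
POP      (empty)
LOAD 2   -9

-9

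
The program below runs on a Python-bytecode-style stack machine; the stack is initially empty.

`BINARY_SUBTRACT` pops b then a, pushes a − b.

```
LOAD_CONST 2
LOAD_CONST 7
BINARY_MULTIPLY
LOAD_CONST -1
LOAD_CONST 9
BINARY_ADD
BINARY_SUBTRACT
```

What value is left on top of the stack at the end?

LOAD_CONST 2    → [2]
LOAD_CONST 7    → [2, 7]
BINARY_MULTIPLY → [14]
LOAD_CONST -1   → [14, -1]
LOAD_CONST 9    → [14, -1, 9]
BINARY_ADD      → [14, 8]
BINARY_SUBTRACT → [6]

6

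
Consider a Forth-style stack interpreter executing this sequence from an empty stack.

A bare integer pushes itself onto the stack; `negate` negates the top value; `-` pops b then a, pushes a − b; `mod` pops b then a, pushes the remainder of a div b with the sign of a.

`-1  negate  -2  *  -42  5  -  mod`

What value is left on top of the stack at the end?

-1     → [-1]
negate → [1]
-2     → [1, -2]
*      → [-2]
-42    → [-2, -42]
5      → [-2, -42, 5]
-      → [-2, -47]
mod    → [-2]

-2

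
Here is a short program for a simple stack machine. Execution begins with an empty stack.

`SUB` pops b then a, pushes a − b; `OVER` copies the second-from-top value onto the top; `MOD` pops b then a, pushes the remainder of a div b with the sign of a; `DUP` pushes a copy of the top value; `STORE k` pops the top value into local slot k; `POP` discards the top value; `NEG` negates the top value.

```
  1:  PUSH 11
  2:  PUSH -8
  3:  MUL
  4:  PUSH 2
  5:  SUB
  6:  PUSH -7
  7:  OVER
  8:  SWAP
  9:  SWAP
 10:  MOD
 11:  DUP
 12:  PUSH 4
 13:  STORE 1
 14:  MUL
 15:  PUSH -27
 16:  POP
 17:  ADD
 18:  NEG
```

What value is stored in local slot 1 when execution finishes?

4

PUSH 11  → 11
PUSH -8  → 11 -8
MUL      → -88
PUSH 2   → -88 2
SUB      → -90
PUSH -7  → -90 -7
OVER     → -90 -7 -90
SWAP     → -90 -90 -7
SWAP     → -90 -7 -90
MOD      → -90 -7
DUP      → -90 -7 -7
PUSH 4   → -90 -7 -7 4
STORE 1  → -90 -7 -7
MUL      → -90 49
PUSH -27 → -90 49 -27
POP      → -90 49
ADD      → -41
NEG      → 41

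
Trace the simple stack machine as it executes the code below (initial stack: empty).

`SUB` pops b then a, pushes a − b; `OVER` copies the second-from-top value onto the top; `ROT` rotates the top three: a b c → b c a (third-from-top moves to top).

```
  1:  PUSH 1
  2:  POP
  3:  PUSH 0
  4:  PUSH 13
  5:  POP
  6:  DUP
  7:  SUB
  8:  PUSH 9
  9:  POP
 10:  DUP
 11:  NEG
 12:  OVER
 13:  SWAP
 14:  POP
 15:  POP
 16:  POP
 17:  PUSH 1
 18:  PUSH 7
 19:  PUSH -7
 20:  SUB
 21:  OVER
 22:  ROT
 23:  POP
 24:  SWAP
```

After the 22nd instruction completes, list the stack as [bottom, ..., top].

[14, 1, 1]

PUSH 1  : 1
POP     : (empty)
PUSH 0  : 0
PUSH 13 : 0 13
POP     : 0
DUP     : 0 0
SUB     : 0
PUSH 9  : 0 9
POP     : 0
DUP     : 0 0
NEG     : 0 0
OVER    : 0 0 0
SWAP    : 0 0 0
POP     : 0 0
POP     : 0
POP     : (empty)
PUSH 1  : 1
PUSH 7  : 1 7
PUSH -7 : 1 7 -7
SUB     : 1 14
OVER    : 1 14 1
ROT     : 14 1 1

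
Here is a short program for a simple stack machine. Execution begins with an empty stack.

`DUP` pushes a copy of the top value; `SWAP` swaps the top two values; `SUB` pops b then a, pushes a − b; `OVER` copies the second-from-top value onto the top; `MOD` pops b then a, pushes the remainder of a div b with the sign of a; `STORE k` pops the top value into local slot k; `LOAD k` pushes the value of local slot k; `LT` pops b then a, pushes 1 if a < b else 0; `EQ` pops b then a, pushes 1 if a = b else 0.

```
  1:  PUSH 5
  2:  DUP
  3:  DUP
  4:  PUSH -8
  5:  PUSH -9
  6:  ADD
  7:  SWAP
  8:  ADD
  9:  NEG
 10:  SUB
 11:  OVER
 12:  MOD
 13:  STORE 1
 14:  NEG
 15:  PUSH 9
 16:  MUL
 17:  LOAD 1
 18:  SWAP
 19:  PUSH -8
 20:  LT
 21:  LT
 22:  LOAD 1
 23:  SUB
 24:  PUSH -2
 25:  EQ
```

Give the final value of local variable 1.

-2

PUSH 5  → [5]
DUP     → [5, 5]
DUP     → [5, 5, 5]
PUSH -8 → [5, 5, 5, -8]
PUSH -9 → [5, 5, 5, -8, -9]
ADD     → [5, 5, 5, -17]
SWAP    → [5, 5, -17, 5]
ADD     → [5, 5, -12]
NEG     → [5, 5, 12]
SUB     → [5, -7]
OVER    → [5, -7, 5]
MOD     → [5, -2]
STORE 1 → [5]
NEG     → [-5]
PUSH 9  → [-5, 9]
MUL     → [-45]
LOAD 1  → [-45, -2]
SWAP    → [-2, -45]
PUSH -8 → [-2, -45, -8]
LT      → [-2, 1]
LT      → [1]
LOAD 1  → [1, -2]
SUB     → [3]
PUSH -2 → [3, -2]
EQ      → [0]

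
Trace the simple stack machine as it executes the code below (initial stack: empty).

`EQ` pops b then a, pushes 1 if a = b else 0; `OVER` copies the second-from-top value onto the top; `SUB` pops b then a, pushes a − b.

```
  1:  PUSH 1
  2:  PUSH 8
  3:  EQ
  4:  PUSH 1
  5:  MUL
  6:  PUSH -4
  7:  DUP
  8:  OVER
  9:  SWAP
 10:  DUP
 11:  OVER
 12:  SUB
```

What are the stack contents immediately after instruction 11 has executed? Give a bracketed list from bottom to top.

[0, -4, -4, -4, -4, -4]

PUSH 1   [1]
PUSH 8   [1, 8]
EQ       [0]
PUSH 1   [0, 1]
MUL      [0]
PUSH -4  [0, -4]
DUP      [0, -4, -4]
OVER     [0, -4, -4, -4]
SWAP     [0, -4, -4, -4]
DUP      [0, -4, -4, -4, -4]
OVER     [0, -4, -4, -4, -4, -4]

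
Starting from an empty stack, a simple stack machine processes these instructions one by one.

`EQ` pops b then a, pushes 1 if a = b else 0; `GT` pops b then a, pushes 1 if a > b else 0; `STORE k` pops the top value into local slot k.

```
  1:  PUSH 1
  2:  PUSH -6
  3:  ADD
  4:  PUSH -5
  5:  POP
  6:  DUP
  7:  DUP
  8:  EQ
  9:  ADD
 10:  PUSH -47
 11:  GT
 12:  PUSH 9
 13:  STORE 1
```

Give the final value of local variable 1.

PUSH 1   -> [1]
PUSH -6  -> [1, -6]
ADD      -> [-5]
PUSH -5  -> [-5, -5]
POP      -> [-5]
DUP      -> [-5, -5]
DUP      -> [-5, -5, -5]
EQ       -> [-5, 1]
ADD      -> [-4]
PUSH -47 -> [-4, -47]
GT       -> [1]
PUSH 9   -> [1, 9]
STORE 1  -> [1]

9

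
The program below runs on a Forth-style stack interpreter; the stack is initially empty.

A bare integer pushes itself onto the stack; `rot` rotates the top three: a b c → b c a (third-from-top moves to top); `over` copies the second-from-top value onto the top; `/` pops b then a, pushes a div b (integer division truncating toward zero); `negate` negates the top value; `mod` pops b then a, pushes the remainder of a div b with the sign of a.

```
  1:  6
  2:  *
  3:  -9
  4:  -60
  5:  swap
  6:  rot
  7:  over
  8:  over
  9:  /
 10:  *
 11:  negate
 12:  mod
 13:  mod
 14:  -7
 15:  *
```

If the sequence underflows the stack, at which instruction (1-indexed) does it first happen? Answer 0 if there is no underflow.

2

6 -> 6
*  — needs 2 operands, stack has 1 → underflow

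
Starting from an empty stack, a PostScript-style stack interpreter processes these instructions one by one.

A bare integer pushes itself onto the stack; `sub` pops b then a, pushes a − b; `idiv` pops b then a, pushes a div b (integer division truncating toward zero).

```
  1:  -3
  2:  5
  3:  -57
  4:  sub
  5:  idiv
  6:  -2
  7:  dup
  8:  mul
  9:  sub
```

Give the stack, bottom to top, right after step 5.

-3   -> -3
5    -> -3 5
-57  -> -3 5 -57
sub  -> -3 62
idiv -> 0

[0]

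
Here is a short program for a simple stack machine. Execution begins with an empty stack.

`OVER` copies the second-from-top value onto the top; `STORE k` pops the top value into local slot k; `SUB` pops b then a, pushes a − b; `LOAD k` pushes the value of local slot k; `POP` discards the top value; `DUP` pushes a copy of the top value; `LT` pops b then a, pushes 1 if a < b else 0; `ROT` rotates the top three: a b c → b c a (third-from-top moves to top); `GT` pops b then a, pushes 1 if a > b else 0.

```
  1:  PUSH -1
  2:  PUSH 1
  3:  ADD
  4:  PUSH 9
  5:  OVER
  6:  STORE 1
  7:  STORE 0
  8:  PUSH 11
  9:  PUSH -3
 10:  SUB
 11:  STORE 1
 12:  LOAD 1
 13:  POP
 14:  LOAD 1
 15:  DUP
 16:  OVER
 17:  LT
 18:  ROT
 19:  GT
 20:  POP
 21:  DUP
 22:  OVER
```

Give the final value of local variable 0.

9

PUSH -1  -1
PUSH 1   -1 1
ADD      0
PUSH 9   0 9
OVER     0 9 0
STORE 1  0 9
STORE 0  0
PUSH 11  0 11
PUSH -3  0 11 -3
SUB      0 14
STORE 1  0
LOAD 1   0 14
POP      0
LOAD 1   0 14
DUP      0 14 14
OVER     0 14 14 14
LT       0 14 0
ROT      14 0 0
GT       14 0
POP      14
DUP      14 14
OVER     14 14 14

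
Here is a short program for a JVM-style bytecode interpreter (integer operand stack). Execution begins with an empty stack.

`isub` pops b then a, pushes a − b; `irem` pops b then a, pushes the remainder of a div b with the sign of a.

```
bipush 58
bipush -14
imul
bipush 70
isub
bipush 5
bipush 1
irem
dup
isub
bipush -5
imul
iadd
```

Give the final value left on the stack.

bipush 58   58
bipush -14  58 -14
imul        -812
bipush 70   -812 70
isub        -882
bipush 5    -882 5
bipush 1    -882 5 1
irem        -882 0
dup         -882 0 0
isub        -882 0
bipush -5   -882 0 -5
imul        -882 0
iadd        -882

-882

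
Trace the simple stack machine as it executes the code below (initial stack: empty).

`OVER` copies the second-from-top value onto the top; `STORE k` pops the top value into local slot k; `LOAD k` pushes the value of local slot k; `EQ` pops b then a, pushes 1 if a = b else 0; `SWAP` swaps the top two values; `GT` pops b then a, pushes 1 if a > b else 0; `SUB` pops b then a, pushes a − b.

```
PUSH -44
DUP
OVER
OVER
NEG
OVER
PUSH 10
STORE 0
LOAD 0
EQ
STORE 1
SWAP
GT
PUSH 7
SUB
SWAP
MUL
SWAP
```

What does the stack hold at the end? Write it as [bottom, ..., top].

[264, -44]

PUSH -44 -> -44
DUP      -> -44 -44
OVER     -> -44 -44 -44
OVER     -> -44 -44 -44 -44
NEG      -> -44 -44 -44 44
OVER     -> -44 -44 -44 44 -44
PUSH 10  -> -44 -44 -44 44 -44 10
STORE 0  -> -44 -44 -44 44 -44
LOAD 0   -> -44 -44 -44 44 -44 10
EQ       -> -44 -44 -44 44 0
STORE 1  -> -44 -44 -44 44
SWAP     -> -44 -44 44 -44
GT       -> -44 -44 1
PUSH 7   -> -44 -44 1 7
SUB      -> -44 -44 -6
SWAP     -> -44 -6 -44
MUL      -> -44 264
SWAP     -> 264 -44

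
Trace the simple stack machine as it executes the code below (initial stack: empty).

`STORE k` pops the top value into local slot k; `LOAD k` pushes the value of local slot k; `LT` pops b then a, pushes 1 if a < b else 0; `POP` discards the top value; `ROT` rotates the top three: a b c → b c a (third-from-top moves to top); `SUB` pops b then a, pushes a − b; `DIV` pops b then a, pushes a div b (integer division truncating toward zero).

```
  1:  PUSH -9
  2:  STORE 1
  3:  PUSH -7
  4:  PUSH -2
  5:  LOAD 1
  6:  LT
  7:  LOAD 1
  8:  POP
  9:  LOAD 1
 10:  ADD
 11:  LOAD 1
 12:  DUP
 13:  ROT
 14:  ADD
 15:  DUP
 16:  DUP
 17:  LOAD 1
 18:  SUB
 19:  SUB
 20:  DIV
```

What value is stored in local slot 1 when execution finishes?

-9

PUSH -9 -> -9
STORE 1 -> (empty)
PUSH -7 -> -7
PUSH -2 -> -7 -2
LOAD 1  -> -7 -2 -9
LT      -> -7 0
LOAD 1  -> -7 0 -9
POP     -> -7 0
LOAD 1  -> -7 0 -9
ADD     -> -7 -9
LOAD 1  -> -7 -9 -9
DUP     -> -7 -9 -9 -9
ROT     -> -7 -9 -9 -9
ADD     -> -7 -9 -18
DUP     -> -7 -9 -18 -18
DUP     -> -7 -9 -18 -18 -18
LOAD 1  -> -7 -9 -18 -18 -18 -9
SUB     -> -7 -9 -18 -18 -9
SUB     -> -7 -9 -18 -9
DIV     -> -7 -9 2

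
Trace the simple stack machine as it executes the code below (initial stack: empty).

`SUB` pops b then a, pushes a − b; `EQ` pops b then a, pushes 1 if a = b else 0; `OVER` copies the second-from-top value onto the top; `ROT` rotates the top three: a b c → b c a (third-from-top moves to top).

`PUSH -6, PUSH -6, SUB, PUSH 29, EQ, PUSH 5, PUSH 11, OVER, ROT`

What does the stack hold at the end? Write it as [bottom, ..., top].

[0, 11, 5, 5]

PUSH -6 → -6
PUSH -6 → -6 -6
SUB     → 0
PUSH 29 → 0 29
EQ      → 0
PUSH 5  → 0 5
PUSH 11 → 0 5 11
OVER    → 0 5 11 5
ROT     → 0 11 5 5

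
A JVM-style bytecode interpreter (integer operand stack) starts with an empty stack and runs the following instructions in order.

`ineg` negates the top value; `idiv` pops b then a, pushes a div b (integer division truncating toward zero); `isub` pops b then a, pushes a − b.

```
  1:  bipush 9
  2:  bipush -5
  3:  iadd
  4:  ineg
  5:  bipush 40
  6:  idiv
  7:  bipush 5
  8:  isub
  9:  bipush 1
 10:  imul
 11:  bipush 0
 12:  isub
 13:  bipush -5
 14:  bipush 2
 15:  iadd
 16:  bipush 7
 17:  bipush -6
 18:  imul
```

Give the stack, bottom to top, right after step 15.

bipush 9   [9]
bipush -5  [9, -5]
iadd       [4]
ineg       [-4]
bipush 40  [-4, 40]
idiv       [0]
bipush 5   [0, 5]
isub       [-5]
bipush 1   [-5, 1]
imul       [-5]
bipush 0   [-5, 0]
isub       [-5]
bipush -5  [-5, -5]
bipush 2   [-5, -5, 2]
iadd       [-5, -3]

[-5, -3]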